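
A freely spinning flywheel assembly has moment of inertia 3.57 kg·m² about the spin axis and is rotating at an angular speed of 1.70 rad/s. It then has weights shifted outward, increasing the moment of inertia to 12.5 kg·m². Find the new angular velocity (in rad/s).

Angular momentum about the spin axis is conserved since the torque about it is zero.
ω₂ = I₁ω₁ / I₂ = (3.570)(1.70 rad/s) / (12.50) = 0.4855 rad/s.

ω₂ ≈ 0.486 rad/s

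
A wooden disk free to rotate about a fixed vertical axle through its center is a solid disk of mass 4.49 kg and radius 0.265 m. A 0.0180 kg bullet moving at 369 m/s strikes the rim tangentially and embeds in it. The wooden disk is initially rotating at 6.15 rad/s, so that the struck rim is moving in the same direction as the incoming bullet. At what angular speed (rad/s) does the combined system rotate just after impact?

|ω_f| ≈ 17.2 rad/s

The axle reaction passes through the axle and exerts no torque about it; angular momentum about the axle is conserved through the impact.
I_p = ½(4.49)(0.265)² = 0.1577 kg·m². Taking the sense of the bullet's angular momentum as positive, L_{bullet} = m v R = (0.0180)(369)(0.265) = 1.760 kg·m²/s.
L_i = +I_p ω_p + m v R = +(0.1577)(6.15) + 1.760 = 2.730 kg·m²/s.
After sticking, I_f = I_p + m R² = 0.1577 + (0.0180)(0.265)² = 0.1589 kg·m².
ω_f = L_i / I_f = 2.730 / 0.1589 = 17.18 rad/s.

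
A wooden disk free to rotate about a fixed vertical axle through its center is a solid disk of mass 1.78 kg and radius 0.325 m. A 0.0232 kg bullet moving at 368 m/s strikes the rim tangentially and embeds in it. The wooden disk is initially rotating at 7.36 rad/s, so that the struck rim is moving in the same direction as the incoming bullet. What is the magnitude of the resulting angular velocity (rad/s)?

About the axle the impulsive forces during the collision are internal, so angular momentum about that axis is conserved.
I_p = ½(1.78)(0.325)² = 0.09401 kg·m². Taking the sense of the bullet's angular momentum as positive, L_{bullet} = m v R = (0.0232)(368)(0.325) = 2.775 kg·m²/s.
L_i = +I_p ω_p + m v R = +(0.09401)(7.36) + 2.775 = 3.467 kg·m²/s.
After sticking, I_f = I_p + m R² = 0.09401 + (0.0232)(0.325)² = 0.09646 kg·m².
ω_f = L_i / I_f = 3.467 / 0.09646 = 35.94 rad/s.

|ω_f| ≈ 35.9 rad/s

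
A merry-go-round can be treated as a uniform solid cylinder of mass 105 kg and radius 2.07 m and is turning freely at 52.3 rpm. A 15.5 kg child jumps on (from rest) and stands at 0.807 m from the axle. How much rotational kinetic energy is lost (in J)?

energy lost ≈ 145 J

No external torque acts about the axle; L_before = L_after.
I_p = ½(105)(2.07)² = 225.0 kg·m².
Added inertia Σmr² = (15.5)(0.807)² = 10.09 kg·m²; I_f = 225.0 + 10.09 = 235.1 kg·m².
ω_f = I_p ω_i / I_f = (225.0)(52.3) / 235.1 = 50.05 rpm.
KE_i = ½(225.0)(5.477 rad/s)² = 3374 J; KE_f = ½(235.1)(5.242)² = 3229 J.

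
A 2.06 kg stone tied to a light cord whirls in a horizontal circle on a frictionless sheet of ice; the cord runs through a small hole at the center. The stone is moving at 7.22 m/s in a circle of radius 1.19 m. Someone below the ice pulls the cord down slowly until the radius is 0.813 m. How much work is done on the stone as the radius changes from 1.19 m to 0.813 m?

W ≈ 61.3 J

Central (radial) force ⇒ zero torque about the center ⇒ m v r is constant.
v₂ = v₁ r₁ / r₂ = (7.22)(1.19) / (0.813) = 10.57 m/s.
W = ΔKE = ½m(v₂² − v₁²) = 61.34 J.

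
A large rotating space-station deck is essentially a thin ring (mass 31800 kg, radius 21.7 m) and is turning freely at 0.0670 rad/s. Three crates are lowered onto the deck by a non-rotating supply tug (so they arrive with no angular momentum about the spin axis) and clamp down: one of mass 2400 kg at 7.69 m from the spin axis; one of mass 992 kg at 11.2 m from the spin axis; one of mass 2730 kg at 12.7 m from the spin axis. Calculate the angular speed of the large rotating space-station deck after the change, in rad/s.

No external torque acts about the spin axis; L_before = L_after.
I_p = (31800)(21.7)² = 1.497e+07 kg·m².
Added inertia Σmr² = (2400)(7.69)² + (992)(11.2)² + (2730)(12.7)² = 7.067e+05 kg·m²; I_f = 1.497e+07 + 7.067e+05 = 1.568e+07 kg·m².
ω_f = I_p ω_i / I_f = (1.497e+07)(0.0670) / 1.568e+07 = 0.06398 rad/s.

ω_f ≈ 0.0640 rad/s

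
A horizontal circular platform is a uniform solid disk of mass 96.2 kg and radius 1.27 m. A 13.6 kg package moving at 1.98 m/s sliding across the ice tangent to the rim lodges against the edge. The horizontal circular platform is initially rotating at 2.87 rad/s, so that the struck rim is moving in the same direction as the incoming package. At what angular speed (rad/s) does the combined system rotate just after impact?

|ω_f| ≈ 2.58 rad/s

About the central axle the impulsive forces during the collision are internal, so angular momentum about that axis is conserved.
I_p = ½(96.2)(1.27)² = 77.58 kg·m². Taking the sense of the package's angular momentum as positive, L_{package} = m v R = (13.6)(1.98)(1.27) = 34.20 kg·m²/s.
L_i = +I_p ω_p + m v R = +(77.58)(2.87) + 34.20 = 256.9 kg·m²/s.
After sticking, I_f = I_p + m R² = 77.58 + (13.6)(1.27)² = 99.52 kg·m².
ω_f = L_i / I_f = 256.9 / 99.52 = 2.581 rad/s.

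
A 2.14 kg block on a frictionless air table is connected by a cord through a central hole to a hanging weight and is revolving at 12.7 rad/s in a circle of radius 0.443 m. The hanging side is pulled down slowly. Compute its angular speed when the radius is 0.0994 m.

The constraining force is radial, so m r² ω about the center is conserved.
ω₂ = ω₁ (r₁/r₂)² = (12.7)(0.443/0.0994)² = 252.3 rad/s.

ω₂ ≈ 252 rad/s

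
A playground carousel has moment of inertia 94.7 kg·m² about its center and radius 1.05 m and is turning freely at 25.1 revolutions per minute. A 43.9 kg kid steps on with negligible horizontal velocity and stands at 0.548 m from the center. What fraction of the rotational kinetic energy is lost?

The added mass arrives with no angular momentum about the center, and any external torque about the center is negligible, so the system's angular momentum is conserved.
Added inertia Σmr² = (43.9)(0.548)² = 13.18 kg·m²; I_f = 94.70 + 13.18 = 107.9 kg·m².
ω_f = I_p ω_i / I_f = (94.70)(25.1) / 107.9 = 22.03 rpm.
KE_i = ½(94.70)(2.628 rad/s)² = 327.1 J; KE_f = ½(107.9)(2.307)² = 287.2 J.
Fraction lost = 0.1222.

fraction ≈ 0.122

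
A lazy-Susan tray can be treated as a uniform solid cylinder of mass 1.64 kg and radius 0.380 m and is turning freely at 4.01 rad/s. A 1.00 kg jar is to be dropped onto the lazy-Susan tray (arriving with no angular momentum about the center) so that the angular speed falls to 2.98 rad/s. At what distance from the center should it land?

r ≈ 0.202 m

No external torque acts about the center; L_before = L_after.
I_p = ½(1.64)(0.380)² = 0.1184 kg·m².
I_p ω_i = (I_p + m r²) ω_f ⇒ m r² = I_p(ω_i/ω_f − 1) = 0.1184(4.01/2.98 − 1) = 0.04093 kg·m².
r = √(0.04093/1.00) = 0.2023 m.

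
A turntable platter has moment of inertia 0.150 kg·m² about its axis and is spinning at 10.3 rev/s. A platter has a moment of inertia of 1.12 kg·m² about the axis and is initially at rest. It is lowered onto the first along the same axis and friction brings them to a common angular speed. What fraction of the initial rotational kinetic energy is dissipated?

fraction ≈ 0.882

No external torque acts about the common axis, so total angular momentum is conserved.
Taking A's sense as positive: L = (0.1500)(10.3) = 1.545 kg·m²·rev/s.
Combined I = 0.1500 + 1.120 = 1.270 kg·m².
ω_f = L / I = 1.545 / 1.270 = 1.217 rev/s.
KE_i = ½ΣIω² = 314.1 J; KE_f = ½(1.270)(7.644)² = 37.10 J.
Fraction dissipated = (KE_i − KE_f)/KE_i = 0.8819.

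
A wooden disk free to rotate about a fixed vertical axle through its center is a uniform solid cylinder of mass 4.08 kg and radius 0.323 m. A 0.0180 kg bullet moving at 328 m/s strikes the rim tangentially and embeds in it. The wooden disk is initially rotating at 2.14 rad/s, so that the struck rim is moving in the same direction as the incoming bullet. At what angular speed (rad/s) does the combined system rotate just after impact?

The axle reaction passes through the axle and exerts no torque about it; angular momentum about the axle is conserved through the impact.
I_p = ½(4.08)(0.323)² = 0.2128 kg·m². Taking the sense of the bullet's angular momentum as positive, L_{bullet} = m v R = (0.0180)(328)(0.323) = 1.907 kg·m²/s.
L_i = +I_p ω_p + m v R = +(0.2128)(2.14) + 1.907 = 2.362 kg·m²/s.
After sticking, I_f = I_p + m R² = 0.2128 + (0.0180)(0.323)² = 0.2147 kg·m².
ω_f = L_i / I_f = 2.362 / 0.2147 = 11.00 rad/s.

|ω_f| ≈ 11.0 rad/s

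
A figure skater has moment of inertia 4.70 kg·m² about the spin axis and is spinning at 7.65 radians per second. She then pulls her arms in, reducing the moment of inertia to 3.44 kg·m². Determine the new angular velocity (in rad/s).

No external torque acts about the spin axis, so angular momentum is conserved.
ω₂ = I₁ω₁ / I₂ = (4.700)(7.65 rad/s) / (3.440) = 10.45 rad/s.

ω₂ ≈ 10.5 rad/s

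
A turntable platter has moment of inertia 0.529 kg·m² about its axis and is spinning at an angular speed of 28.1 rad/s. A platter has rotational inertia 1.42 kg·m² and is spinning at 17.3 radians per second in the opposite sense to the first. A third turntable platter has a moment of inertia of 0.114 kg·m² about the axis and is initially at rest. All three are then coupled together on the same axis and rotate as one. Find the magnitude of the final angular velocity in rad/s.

|ω_f| ≈ 4.70 rad/s

No external torque acts about the common axis, so total angular momentum is conserved.
Taking A's sense as positive: L = (0.5290)(28.1) − (1.420)(17.3) = -9.701 kg·m²·rad/s.
Combined I = 0.5290 + 1.420 + 0.1140 = 2.063 kg·m².
ω_f = L / I = -9.701 / 2.063 = -4.702 rad/s.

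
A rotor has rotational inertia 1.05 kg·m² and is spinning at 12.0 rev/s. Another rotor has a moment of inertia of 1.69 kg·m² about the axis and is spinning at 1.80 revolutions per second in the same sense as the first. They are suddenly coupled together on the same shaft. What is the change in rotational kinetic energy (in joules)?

No external torque acts about the common axis, so total angular momentum is conserved.
Taking A's sense as positive: L = (1.050)(12.0) + (1.690)(1.80) = 15.64 kg·m²·rev/s.
Combined I = 1.050 + 1.690 = 2.740 kg·m².
ω_f = L / I = 15.64 / 2.740 = 5.709 rev/s.
KE_i = ½ΣIω² = 3093 J; KE_f = ½(2.740)(35.87)² = 1763 J.

ΔKE ≈ -1330 J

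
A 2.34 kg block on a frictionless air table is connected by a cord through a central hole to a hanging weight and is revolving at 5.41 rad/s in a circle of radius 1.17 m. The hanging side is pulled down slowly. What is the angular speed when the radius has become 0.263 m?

ω₂ ≈ 107 rad/s

No torque about the axis ⇒ m r₁² ω₁ = m r₂² ω₂.
ω₂ = ω₁ (r₁/r₂)² = (5.41)(1.17/0.263)² = 107.1 rad/s.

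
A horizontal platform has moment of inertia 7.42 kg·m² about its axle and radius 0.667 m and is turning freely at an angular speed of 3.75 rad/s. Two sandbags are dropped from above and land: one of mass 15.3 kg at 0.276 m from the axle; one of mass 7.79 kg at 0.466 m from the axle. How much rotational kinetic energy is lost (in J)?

No external torque acts about the axle; L_before = L_after.
Added inertia Σmr² = (15.3)(0.276)² + (7.79)(0.466)² = 2.857 kg·m²; I_f = 7.420 + 2.857 = 10.28 kg·m².
ω_f = I_p ω_i / I_f = (7.420)(3.75) / 10.28 = 2.707 rad/s.
KE_i = ½(7.420)(3.750 rad/s)² = 52.17 J; KE_f = ½(10.28)(2.707)² = 37.67 J.

energy lost ≈ 14.5 J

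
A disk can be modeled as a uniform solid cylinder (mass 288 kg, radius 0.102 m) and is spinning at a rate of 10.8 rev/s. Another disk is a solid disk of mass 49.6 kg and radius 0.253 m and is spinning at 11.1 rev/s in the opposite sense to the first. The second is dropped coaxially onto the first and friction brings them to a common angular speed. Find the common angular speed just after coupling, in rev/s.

No external torque acts about the common axis, so total angular momentum is conserved.
Moments of inertia: I_A = ½(288)(0.102)² = 1.498 kg·m²; I_B = ½(49.6)(0.253)² = 1.587 kg·m².
Taking A's sense as positive: L = (1.498)(10.8) − (1.587)(11.1) = -1.440 kg·m²·rev/s.
Combined I = 1.498 + 1.587 = 3.086 kg·m².
ω_f = L / I = -1.440 / 3.086 = -0.4667 rev/s.

|ω_f| ≈ 0.467 rev/s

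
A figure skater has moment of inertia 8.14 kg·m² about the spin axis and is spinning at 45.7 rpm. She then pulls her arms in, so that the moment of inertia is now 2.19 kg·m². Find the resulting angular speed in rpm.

With no external torque about the axis, L is conserved: I₁ω₁ = I₂ω₂.
ω₂ = I₁ω₁ / I₂ = (8.140)(45.7 rpm) / (2.190) = 169.9 rpm.

ω₂ ≈ 170 rpm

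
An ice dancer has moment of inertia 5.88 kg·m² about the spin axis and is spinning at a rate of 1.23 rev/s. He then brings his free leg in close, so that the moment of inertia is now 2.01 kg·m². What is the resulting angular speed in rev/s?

ω₂ ≈ 3.60 rev/s

Angular momentum about the spin axis is conserved since the torque about it is zero.
ω₂ = I₁ω₁ / I₂ = (5.880)(1.23 rev/s) / (2.010) = 3.598 rev/s.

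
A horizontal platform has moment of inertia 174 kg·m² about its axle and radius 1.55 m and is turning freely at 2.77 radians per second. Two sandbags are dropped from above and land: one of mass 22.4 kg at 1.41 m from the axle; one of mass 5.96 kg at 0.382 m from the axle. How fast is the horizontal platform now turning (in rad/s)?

The added mass arrives with no angular momentum about the axle, and any external torque about the axle is negligible, so the system's angular momentum is conserved.
Added inertia Σmr² = (22.4)(1.41)² + (5.96)(0.382)² = 45.40 kg·m²; I_f = 174.0 + 45.40 = 219.4 kg·m².
ω_f = I_p ω_i / I_f = (174.0)(2.77) / 219.4 = 2.197 rad/s.

ω_f ≈ 2.20 rad/s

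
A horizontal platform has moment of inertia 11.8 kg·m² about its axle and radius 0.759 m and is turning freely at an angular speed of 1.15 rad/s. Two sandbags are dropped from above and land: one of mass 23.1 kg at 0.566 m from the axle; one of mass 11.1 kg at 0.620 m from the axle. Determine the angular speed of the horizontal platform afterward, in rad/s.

No external torque acts about the axle; L_before = L_after.
Added inertia Σmr² = (23.1)(0.566)² + (11.1)(0.620)² = 11.67 kg·m²; I_f = 11.80 + 11.67 = 23.47 kg·m².
ω_f = I_p ω_i / I_f = (11.80)(1.15) / 23.47 = 0.5783 rad/s.

ω_f ≈ 0.578 rad/s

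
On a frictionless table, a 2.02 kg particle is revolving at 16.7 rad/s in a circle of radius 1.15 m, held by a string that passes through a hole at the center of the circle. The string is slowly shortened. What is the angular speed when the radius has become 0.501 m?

The constraining force is radial, so m r² ω about the center is conserved.
ω₂ = ω₁ (r₁/r₂)² = (16.7)(1.15/0.501)² = 87.99 rad/s.

ω₂ ≈ 88.0 rad/s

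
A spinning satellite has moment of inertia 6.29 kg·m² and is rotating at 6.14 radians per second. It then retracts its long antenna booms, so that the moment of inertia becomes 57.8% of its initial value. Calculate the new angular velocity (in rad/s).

With no external torque about the axis, L is conserved: I₁ω₁ = I₂ω₂.
I₂ = 0.578 × 6.29 = 3.636 kg·m².
ω₂ = I₁ω₁ / I₂ = (6.290)(6.14 rad/s) / (3.636) = 10.62 rad/s.

ω₂ ≈ 10.6 rad/s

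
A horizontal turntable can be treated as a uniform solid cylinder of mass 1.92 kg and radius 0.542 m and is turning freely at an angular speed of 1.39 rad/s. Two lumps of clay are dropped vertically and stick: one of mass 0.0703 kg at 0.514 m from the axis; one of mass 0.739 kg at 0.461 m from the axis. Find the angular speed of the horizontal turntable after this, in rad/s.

ω_f ≈ 0.857 rad/s

No external torque acts about the axis; L_before = L_after.
I_p = ½(1.92)(0.542)² = 0.2820 kg·m².
Added inertia Σmr² = (0.0703)(0.514)² + (0.739)(0.461)² = 0.1756 kg·m²; I_f = 0.2820 + 0.1756 = 0.4576 kg·m².
ω_f = I_p ω_i / I_f = (0.2820)(1.39) / 0.4576 = 0.8566 rad/s.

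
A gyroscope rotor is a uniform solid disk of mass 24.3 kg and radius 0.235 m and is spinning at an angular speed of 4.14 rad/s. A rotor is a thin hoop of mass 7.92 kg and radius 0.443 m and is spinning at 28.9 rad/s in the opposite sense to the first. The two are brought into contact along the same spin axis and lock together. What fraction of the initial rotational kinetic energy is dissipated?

The coupling torques are internal; angular momentum about the shared axis is conserved.
Moments of inertia: I_A = ½(24.3)(0.235)² = 0.6710 kg·m²; I_B = (7.92)(0.443)² = 1.554 kg·m².
Taking A's sense as positive: L = (0.6710)(4.14) − (1.554)(28.9) = -42.14 kg·m²·rad/s.
Combined I = 0.6710 + 1.554 = 2.225 kg·m².
ω_f = L / I = -42.14 / 2.225 = -18.94 rad/s.
KE_i = ½ΣIω² = 654.8 J; KE_f = ½(2.225)(18.94)² = 399.0 J.
Fraction dissipated = (KE_i − KE_f)/KE_i = 0.3906.

fraction ≈ 0.391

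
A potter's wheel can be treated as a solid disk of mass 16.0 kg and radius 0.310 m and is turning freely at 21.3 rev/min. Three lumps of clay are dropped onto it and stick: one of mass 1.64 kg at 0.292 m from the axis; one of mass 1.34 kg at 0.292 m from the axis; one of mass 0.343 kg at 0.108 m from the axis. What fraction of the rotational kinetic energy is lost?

fraction ≈ 0.251

No external torque acts about the axis; L_before = L_after.
I_p = ½(16.0)(0.310)² = 0.7688 kg·m².
Added inertia Σmr² = (1.64)(0.292)² + (1.34)(0.292)² + (0.343)(0.108)² = 0.2581 kg·m²; I_f = 0.7688 + 0.2581 = 1.027 kg·m².
ω_f = I_p ω_i / I_f = (0.7688)(21.3) / 1.027 = 15.95 rpm.
KE_i = ½(0.7688)(2.231 rad/s)² = 1.912 J; KE_f = ½(1.027)(1.670)² = 1.432 J.
Fraction lost = 0.2513.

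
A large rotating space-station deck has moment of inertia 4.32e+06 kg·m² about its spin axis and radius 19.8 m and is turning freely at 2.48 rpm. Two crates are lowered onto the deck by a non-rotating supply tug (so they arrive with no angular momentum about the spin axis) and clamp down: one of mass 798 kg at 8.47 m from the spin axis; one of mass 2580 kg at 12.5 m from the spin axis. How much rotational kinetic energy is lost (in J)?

The added mass arrives with no angular momentum about the spin axis, and any external torque about the spin axis is negligible, so the system's angular momentum is conserved.
Added inertia Σmr² = (798)(8.47)² + (2580)(12.5)² = 4.604e+05 kg·m²; I_f = 4.320e+06 + 4.604e+05 = 4.780e+06 kg·m².
ω_f = I_p ω_i / I_f = (4.320e+06)(2.48) / 4.780e+06 = 2.241 rpm.
KE_i = ½(4.320e+06)(0.2597 rad/s)² = 1.457e+05 J; KE_f = ½(4.780e+06)(0.2347)² = 1.317e+05 J.

energy lost ≈ 14000 J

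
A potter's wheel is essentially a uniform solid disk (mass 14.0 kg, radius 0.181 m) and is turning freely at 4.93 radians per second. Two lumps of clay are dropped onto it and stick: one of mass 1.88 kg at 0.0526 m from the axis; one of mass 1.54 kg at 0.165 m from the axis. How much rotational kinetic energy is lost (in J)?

energy lost ≈ 0.475 J

No external torque acts about the axis; L_before = L_after.
I_p = ½(14.0)(0.181)² = 0.2293 kg·m².
Added inertia Σmr² = (1.88)(0.0526)² + (1.54)(0.165)² = 0.04713 kg·m²; I_f = 0.2293 + 0.04713 = 0.2765 kg·m².
ω_f = I_p ω_i / I_f = (0.2293)(4.93) / 0.2765 = 4.090 rad/s.
KE_i = ½(0.2293)(4.930 rad/s)² = 2.787 J; KE_f = ½(0.2765)(4.090)² = 2.312 J.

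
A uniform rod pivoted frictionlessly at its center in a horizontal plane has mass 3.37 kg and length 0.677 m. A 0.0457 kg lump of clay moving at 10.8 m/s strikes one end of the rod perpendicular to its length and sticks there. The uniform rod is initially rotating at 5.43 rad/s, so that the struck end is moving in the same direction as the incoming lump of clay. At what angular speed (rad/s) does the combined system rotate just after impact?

About the pivot the impulsive forces during the collision are internal, so angular momentum about that axis is conserved.
I_p = (1/12)(3.37)(0.677)² = 0.1287 kg·m². Taking the sense of the lump of clay's angular momentum as positive, L_{lump} = m v R = (0.0457)(10.8)(0.677/2) = 0.1671 kg·m²/s.
L_i = +I_p ω_p + m v R = +(0.1287)(5.43) + 0.1671 = 0.8660 kg·m²/s.
After sticking, I_f = I_p + m R² = 0.1287 + (0.0457)(0.677/2)² = 0.1340 kg·m².
ω_f = L_i / I_f = 0.8660 / 0.1340 = 6.465 rad/s.

|ω_f| ≈ 6.46 rad/s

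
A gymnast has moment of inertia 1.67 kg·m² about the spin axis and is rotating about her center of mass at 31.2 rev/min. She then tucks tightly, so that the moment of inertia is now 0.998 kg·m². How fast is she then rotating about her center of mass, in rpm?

ω₂ ≈ 52.2 rpm

No external torque acts about the spin axis, so angular momentum is conserved.
ω₂ = I₁ω₁ / I₂ = (1.670)(31.2 rpm) / (0.9980) = 52.21 rpm.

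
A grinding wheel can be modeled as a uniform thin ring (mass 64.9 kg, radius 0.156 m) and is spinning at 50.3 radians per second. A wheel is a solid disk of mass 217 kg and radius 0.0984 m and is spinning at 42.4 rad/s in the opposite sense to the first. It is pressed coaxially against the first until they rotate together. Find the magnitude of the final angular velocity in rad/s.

The coupling torques are internal; angular momentum about the shared axis is conserved.
Moments of inertia: I_A = (64.9)(0.156)² = 1.579 kg·m²; I_B = ½(217)(0.0984)² = 1.051 kg·m².
Taking A's sense as positive: L = (1.579)(50.3) − (1.051)(42.4) = 34.90 kg·m²·rad/s.
Combined I = 1.579 + 1.051 = 2.630 kg·m².
ω_f = L / I = 34.90 / 2.630 = 13.27 rad/s.

|ω_f| ≈ 13.3 rad/s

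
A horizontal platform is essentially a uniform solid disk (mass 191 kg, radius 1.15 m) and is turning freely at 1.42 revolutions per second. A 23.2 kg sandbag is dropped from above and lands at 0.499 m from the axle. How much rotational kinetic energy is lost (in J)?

No external torque acts about the axle; L_before = L_after.
I_p = ½(191)(1.15)² = 126.3 kg·m².
Added inertia Σmr² = (23.2)(0.499)² = 5.777 kg·m²; I_f = 126.3 + 5.777 = 132.1 kg·m².
ω_f = I_p ω_i / I_f = (126.3)(1.42) / 132.1 = 1.358 rev/s.
KE_i = ½(126.3)(8.922 rad/s)² = 5027 J; KE_f = ½(132.1)(8.532)² = 4807 J.

energy lost ≈ 220 J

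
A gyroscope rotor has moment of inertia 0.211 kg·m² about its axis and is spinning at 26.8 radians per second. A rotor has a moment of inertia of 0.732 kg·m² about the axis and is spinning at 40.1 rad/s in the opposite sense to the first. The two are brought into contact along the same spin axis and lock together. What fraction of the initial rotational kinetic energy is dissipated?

fraction ≈ 0.552

No external torque acts about the common axis, so total angular momentum is conserved.
Taking A's sense as positive: L = (0.2110)(26.8) − (0.7320)(40.1) = -23.70 kg·m²·rad/s.
Combined I = 0.2110 + 0.7320 = 0.9430 kg·m².
ω_f = L / I = -23.70 / 0.9430 = -25.13 rad/s.
KE_i = ½ΣIω² = 664.3 J; KE_f = ½(0.9430)(25.13)² = 297.8 J.
Fraction dissipated = (KE_i − KE_f)/KE_i = 0.5517.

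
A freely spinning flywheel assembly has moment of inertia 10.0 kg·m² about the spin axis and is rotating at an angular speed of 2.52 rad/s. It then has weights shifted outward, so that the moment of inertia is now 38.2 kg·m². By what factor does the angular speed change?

ω₂/ω₁ ≈ 0.262

With no external torque about the axis, L is conserved: I₁ω₁ = I₂ω₂.
ω₂/ω₁ = I₁/I₂ = 10.00 / 38.20 = 0.2618.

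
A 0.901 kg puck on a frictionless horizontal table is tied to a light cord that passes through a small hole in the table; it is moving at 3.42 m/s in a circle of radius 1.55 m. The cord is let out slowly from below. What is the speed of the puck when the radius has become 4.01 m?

The only horizontal force on the mass is along the cord (radial), so it exerts no torque about the hole and angular momentum m v r is conserved.
v₂ = v₁ r₁ / r₂ = (3.42)(1.55) / (4.01) = 1.322 m/s.

v₂ ≈ 1.32 m/s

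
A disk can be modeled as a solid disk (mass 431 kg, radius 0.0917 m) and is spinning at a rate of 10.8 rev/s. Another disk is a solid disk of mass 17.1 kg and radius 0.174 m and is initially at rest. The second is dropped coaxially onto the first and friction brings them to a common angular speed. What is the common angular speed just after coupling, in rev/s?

|ω_f| ≈ 9.45 rev/s

The coupling torques are internal; angular momentum about the shared axis is conserved.
Moments of inertia: I_A = ½(431)(0.0917)² = 1.812 kg·m²; I_B = ½(17.1)(0.174)² = 0.2589 kg·m².
Taking A's sense as positive: L = (1.812)(10.8) = 19.57 kg·m²·rev/s.
Combined I = 1.812 + 0.2589 = 2.071 kg·m².
ω_f = L / I = 19.57 / 2.071 = 9.450 rev/s.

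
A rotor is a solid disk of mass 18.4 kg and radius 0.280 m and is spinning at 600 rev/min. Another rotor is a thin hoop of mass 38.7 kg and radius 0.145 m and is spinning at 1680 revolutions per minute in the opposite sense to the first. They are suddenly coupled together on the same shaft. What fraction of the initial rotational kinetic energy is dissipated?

fraction ≈ 0.778

The coupling torques are internal; angular momentum about the shared axis is conserved.
Moments of inertia: I_A = ½(18.4)(0.280)² = 0.7213 kg·m²; I_B = (38.7)(0.145)² = 0.8137 kg·m².
Taking A's sense as positive: L = (0.7213)(600) − (0.8137)(1680) = -934.2 kg·m²·rpm.
Combined I = 0.7213 + 0.8137 = 1.535 kg·m².
ω_f = L / I = -934.2 / 1.535 = -608.6 rpm.
KE_i = ½ΣIω² = 14020 J; KE_f = ½(1.535)(63.73)² = 3118 J.
Fraction dissipated = (KE_i − KE_f)/KE_i = 0.7776.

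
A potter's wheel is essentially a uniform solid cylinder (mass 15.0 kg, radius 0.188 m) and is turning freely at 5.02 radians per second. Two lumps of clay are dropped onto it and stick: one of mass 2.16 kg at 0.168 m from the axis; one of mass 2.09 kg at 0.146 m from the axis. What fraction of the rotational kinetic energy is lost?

No external torque acts about the axis; L_before = L_after.
I_p = ½(15.0)(0.188)² = 0.2651 kg·m².
Added inertia Σmr² = (2.16)(0.168)² + (2.09)(0.146)² = 0.1055 kg·m²; I_f = 0.2651 + 0.1055 = 0.3706 kg·m².
ω_f = I_p ω_i / I_f = (0.2651)(5.02) / 0.3706 = 3.591 rad/s.
KE_i = ½(0.2651)(5.020 rad/s)² = 3.340 J; KE_f = ½(0.3706)(3.591)² = 2.389 J.
Fraction lost = 0.2847.

fraction ≈ 0.285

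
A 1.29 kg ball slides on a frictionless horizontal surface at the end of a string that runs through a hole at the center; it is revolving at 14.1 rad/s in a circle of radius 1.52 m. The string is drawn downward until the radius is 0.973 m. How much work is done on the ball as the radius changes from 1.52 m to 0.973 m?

No torque about the axis ⇒ m r₁² ω₁ = m r₂² ω₂.
ω₂ = ω₁ (r₁/r₂)² = (14.1)(1.52/0.973)² = 34.41 rad/s.
W = ΔKE = ½m(v₂² − v₁²) = 426.7 J.

W ≈ 427 J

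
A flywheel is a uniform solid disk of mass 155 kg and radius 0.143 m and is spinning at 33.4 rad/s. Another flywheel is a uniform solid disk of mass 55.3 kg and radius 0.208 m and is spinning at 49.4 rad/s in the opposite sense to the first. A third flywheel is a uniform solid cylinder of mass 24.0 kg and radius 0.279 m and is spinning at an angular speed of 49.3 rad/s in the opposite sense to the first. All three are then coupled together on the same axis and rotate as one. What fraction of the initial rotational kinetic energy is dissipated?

The coupling torques are internal; angular momentum about the shared axis is conserved.
Moments of inertia: I_A = ½(155)(0.143)² = 1.585 kg·m²; I_B = ½(55.3)(0.208)² = 1.196 kg·m²; I_C = ½(24.0)(0.279)² = 0.9341 kg·m².
Taking A's sense as positive: L = (1.585)(33.4) − (1.196)(49.4) − (0.9341)(49.3) = -52.21 kg·m²·rad/s.
Combined I = 1.585 + 1.196 + 0.9341 = 3.715 kg·m².
ω_f = L / I = -52.21 / 3.715 = -14.05 rad/s.
KE_i = ½ΣIω² = 3479 J; KE_f = ½(3.715)(14.05)² = 366.9 J.
Fraction dissipated = (KE_i − KE_f)/KE_i = 0.8945.

fraction ≈ 0.895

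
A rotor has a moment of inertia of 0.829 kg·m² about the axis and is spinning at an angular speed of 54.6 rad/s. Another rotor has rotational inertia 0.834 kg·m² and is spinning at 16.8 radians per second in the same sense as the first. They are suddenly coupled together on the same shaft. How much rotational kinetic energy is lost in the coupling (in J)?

ΔKE lost ≈ 297 J

The coupling torques are internal; angular momentum about the shared axis is conserved.
Taking A's sense as positive: L = (0.8290)(54.6) + (0.8340)(16.8) = 59.27 kg·m²·rad/s.
Combined I = 0.8290 + 0.8340 = 1.663 kg·m².
ω_f = L / I = 59.27 / 1.663 = 35.64 rad/s.
KE_i = ½ΣIω² = 1353 J; KE_f = ½(1.663)(35.64)² = 1056 J.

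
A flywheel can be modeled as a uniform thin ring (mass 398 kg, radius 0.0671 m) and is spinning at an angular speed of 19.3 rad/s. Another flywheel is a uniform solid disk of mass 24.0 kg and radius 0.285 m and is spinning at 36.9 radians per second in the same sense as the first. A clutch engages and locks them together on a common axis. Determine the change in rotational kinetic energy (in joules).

ΔKE ≈ -97.8 J

No external torque acts about the common axis, so total angular momentum is conserved.
Moments of inertia: I_A = (398)(0.0671)² = 1.792 kg·m²; I_B = ½(24.0)(0.285)² = 0.9747 kg·m².
Taking A's sense as positive: L = (1.792)(19.3) + (0.9747)(36.9) = 70.55 kg·m²·rad/s.
Combined I = 1.792 + 0.9747 = 2.767 kg·m².
ω_f = L / I = 70.55 / 2.767 = 25.50 rad/s.
KE_i = ½ΣIω² = 997.3 J; KE_f = ½(2.767)(25.50)² = 899.5 J.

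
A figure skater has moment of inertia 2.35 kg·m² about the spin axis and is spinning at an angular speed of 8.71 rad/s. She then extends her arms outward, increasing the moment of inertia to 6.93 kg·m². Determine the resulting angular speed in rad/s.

ω₂ ≈ 2.95 rad/s

With no external torque about the axis, L is conserved: I₁ω₁ = I₂ω₂.
ω₂ = I₁ω₁ / I₂ = (2.350)(8.71 rad/s) / (6.930) = 2.954 rad/s.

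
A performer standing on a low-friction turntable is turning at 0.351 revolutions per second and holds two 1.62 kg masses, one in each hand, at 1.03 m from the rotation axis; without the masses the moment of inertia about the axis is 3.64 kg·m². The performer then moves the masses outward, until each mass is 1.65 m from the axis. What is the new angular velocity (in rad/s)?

No external torque acts about the spin axis, so angular momentum is conserved.
I₁ = 3.64 + 2(1.62)(1.03)² = 7.077 kg·m²; I₂ = 3.64 + 2(1.62)(1.65)² = 12.46 kg·m².
ω₂ = I₁ω₁ / I₂ = (7.077)(0.351 rev/s) / (12.46) = 0.1994 rev/s = 1.253 rad/s.

ω₂ ≈ 1.25 rad/s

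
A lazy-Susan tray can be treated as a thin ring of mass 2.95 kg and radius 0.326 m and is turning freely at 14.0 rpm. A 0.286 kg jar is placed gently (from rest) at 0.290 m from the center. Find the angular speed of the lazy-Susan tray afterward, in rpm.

ω_f ≈ 13.0 rpm

The added mass arrives with no angular momentum about the center, and any external torque about the center is negligible, so the system's angular momentum is conserved.
I_p = (2.95)(0.326)² = 0.3135 kg·m².
Added inertia Σmr² = (0.286)(0.290)² = 0.02405 kg·m²; I_f = 0.3135 + 0.02405 = 0.3376 kg·m².
ω_f = I_p ω_i / I_f = (0.3135)(14.0) / 0.3376 = 13.00 rpm.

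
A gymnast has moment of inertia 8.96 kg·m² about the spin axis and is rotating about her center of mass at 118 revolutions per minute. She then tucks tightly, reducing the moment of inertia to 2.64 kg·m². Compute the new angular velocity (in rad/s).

With no external torque about the axis, L is conserved: I₁ω₁ = I₂ω₂.
ω₂ = I₁ω₁ / I₂ = (8.960)(118 rpm) / (2.640) = 400.5 rpm = 41.94 rad/s.

ω₂ ≈ 41.9 rad/s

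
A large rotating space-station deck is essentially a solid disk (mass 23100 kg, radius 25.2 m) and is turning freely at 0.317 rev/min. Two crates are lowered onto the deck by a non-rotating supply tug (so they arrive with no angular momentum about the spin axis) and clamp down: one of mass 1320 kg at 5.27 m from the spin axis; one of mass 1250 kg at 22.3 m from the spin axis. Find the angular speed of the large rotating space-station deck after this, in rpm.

ω_f ≈ 0.291 rpm

The added mass arrives with no angular momentum about the spin axis, and any external torque about the spin axis is negligible, so the system's angular momentum is conserved.
I_p = ½(23100)(25.2)² = 7.335e+06 kg·m².
Added inertia Σmr² = (1320)(5.27)² + (1250)(22.3)² = 6.583e+05 kg·m²; I_f = 7.335e+06 + 6.583e+05 = 7.993e+06 kg·m².
ω_f = I_p ω_i / I_f = (7.335e+06)(0.317) / 7.993e+06 = 0.2909 rpm.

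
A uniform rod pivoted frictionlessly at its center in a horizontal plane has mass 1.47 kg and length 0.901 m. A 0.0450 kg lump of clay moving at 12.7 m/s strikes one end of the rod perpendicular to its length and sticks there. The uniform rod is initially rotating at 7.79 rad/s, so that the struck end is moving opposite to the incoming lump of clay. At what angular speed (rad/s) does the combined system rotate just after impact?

About the pivot the impulsive forces during the collision are internal, so angular momentum about that axis is conserved.
I_p = (1/12)(1.47)(0.901)² = 0.09945 kg·m². Taking the sense of the lump of clay's angular momentum as positive, L_{lump} = m v R = (0.0450)(12.7)(0.901/2) = 0.2575 kg·m²/s.
L_i = −I_p ω_p + m v R = −(0.09945)(7.79) + 0.2575 = -0.5172 kg·m²/s.
After sticking, I_f = I_p + m R² = 0.09945 + (0.0450)(0.901/2)² = 0.1086 kg·m².
ω_f = L_i / I_f = -0.5172 / 0.1086 = -4.764 rad/s.

|ω_f| ≈ 4.76 rad/s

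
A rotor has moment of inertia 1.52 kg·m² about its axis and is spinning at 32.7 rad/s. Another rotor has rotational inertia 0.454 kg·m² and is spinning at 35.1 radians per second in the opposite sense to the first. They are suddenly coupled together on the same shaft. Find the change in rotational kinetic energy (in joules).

The coupling torques are internal; angular momentum about the shared axis is conserved.
Taking A's sense as positive: L = (1.520)(32.7) − (0.4540)(35.1) = 33.77 kg·m²·rad/s.
Combined I = 1.520 + 0.4540 = 1.974 kg·m².
ω_f = L / I = 33.77 / 1.974 = 17.11 rad/s.
KE_i = ½ΣIω² = 1092 J; KE_f = ½(1.974)(17.11)² = 288.8 J.

ΔKE ≈ -803 J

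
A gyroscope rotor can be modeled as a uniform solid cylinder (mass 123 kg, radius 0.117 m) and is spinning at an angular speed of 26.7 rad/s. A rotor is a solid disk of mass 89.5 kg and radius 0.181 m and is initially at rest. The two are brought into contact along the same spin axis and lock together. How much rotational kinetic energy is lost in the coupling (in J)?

ΔKE lost ≈ 191 J

No external torque acts about the common axis, so total angular momentum is conserved.
Moments of inertia: I_A = ½(123)(0.117)² = 0.8419 kg·m²; I_B = ½(89.5)(0.181)² = 1.466 kg·m².
Taking A's sense as positive: L = (0.8419)(26.7) = 22.48 kg·m²·rad/s.
Combined I = 0.8419 + 1.466 = 2.308 kg·m².
ω_f = L / I = 22.48 / 2.308 = 9.739 rad/s.
KE_i = ½ΣIω² = 300.1 J; KE_f = ½(2.308)(9.739)² = 109.5 J.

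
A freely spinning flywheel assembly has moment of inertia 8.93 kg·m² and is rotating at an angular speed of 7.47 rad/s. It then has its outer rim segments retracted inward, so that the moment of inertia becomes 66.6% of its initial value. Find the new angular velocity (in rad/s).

No external torque acts about the spin axis, so angular momentum is conserved.
I₂ = 0.666 × 8.93 = 5.947 kg·m².
ω₂ = I₁ω₁ / I₂ = (8.930)(7.47 rad/s) / (5.947) = 11.22 rad/s.

ω₂ ≈ 11.2 rad/s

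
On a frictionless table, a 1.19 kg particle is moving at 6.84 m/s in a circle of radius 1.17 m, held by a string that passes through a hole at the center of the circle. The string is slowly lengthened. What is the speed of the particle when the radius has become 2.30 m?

The only horizontal force on the mass is along the cord (radial), so it exerts no torque about the hole and angular momentum m v r is conserved.
v₂ = v₁ r₁ / r₂ = (6.84)(1.17) / (2.30) = 3.479 m/s.

v₂ ≈ 3.48 m/s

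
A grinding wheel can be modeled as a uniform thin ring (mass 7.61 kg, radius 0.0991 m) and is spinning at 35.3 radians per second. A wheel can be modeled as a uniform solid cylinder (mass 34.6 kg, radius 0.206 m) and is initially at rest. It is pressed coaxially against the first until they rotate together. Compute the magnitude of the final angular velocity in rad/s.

|ω_f| ≈ 3.26 rad/s

The coupling torques are internal; angular momentum about the shared axis is conserved.
Moments of inertia: I_A = (7.61)(0.0991)² = 0.07474 kg·m²; I_B = ½(34.6)(0.206)² = 0.7341 kg·m².
Taking A's sense as positive: L = (0.07474)(35.3) = 2.638 kg·m²·rad/s.
Combined I = 0.07474 + 0.7341 = 0.8089 kg·m².
ω_f = L / I = 2.638 / 0.8089 = 3.262 rad/s.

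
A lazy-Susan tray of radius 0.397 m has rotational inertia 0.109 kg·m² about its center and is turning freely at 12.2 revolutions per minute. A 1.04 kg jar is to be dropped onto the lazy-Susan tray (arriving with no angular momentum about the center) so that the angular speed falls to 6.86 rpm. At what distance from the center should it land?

r ≈ 0.286 m

No external torque acts about the center; L_before = L_after.
I_p ω_i = (I_p + m r²) ω_f ⇒ m r² = I_p(ω_i/ω_f − 1) = 0.1090(12.2/6.86 − 1) = 0.08485 kg·m².
r = √(0.08485/1.04) = 0.2856 m.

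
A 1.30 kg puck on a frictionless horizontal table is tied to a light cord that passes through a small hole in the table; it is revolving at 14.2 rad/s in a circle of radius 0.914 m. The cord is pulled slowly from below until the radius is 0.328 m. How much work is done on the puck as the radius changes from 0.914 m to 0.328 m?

No torque about the axis ⇒ m r₁² ω₁ = m r₂² ω₂.
ω₂ = ω₁ (r₁/r₂)² = (14.2)(0.914/0.328)² = 110.3 rad/s.
W = ΔKE = ½m(v₂² − v₁²) = 740.7 J.

W ≈ 741 J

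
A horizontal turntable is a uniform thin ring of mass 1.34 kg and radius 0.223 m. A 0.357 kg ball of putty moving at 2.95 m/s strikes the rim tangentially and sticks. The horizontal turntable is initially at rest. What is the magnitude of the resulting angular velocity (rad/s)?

The axle reaction passes through the axle and exerts no torque about it; angular momentum about the axle is conserved through the impact.
I_p = (1.34)(0.223)² = 0.06664 kg·m². Taking the sense of the ball of putty's angular momentum as positive, L_{ball} = m v R = (0.357)(2.95)(0.223) = 0.2349 kg·m²/s.
L_i = 0 + 0.2349 = 0.2349 kg·m²/s.
After sticking, I_f = I_p + m R² = 0.06664 + (0.357)(0.223)² = 0.08439 kg·m².
ω_f = L_i / I_f = 0.2349 / 0.08439 = 2.783 rad/s.

|ω_f| ≈ 2.78 rad/s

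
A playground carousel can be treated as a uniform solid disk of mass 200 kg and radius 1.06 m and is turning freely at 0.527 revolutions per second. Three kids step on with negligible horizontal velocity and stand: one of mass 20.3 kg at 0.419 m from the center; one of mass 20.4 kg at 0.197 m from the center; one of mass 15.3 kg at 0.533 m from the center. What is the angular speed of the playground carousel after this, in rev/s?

No external torque acts about the center; L_before = L_after.
I_p = ½(200)(1.06)² = 112.4 kg·m².
Added inertia Σmr² = (20.3)(0.419)² + (20.4)(0.197)² + (15.3)(0.533)² = 8.702 kg·m²; I_f = 112.4 + 8.702 = 121.1 kg·m².
ω_f = I_p ω_i / I_f = (112.4)(0.527) / 121.1 = 0.4891 rev/s.

ω_f ≈ 0.489 rev/s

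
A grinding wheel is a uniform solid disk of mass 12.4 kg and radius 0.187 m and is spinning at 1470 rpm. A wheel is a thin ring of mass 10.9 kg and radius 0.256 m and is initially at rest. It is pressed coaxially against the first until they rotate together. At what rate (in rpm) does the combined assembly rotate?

The coupling torques are internal; angular momentum about the shared axis is conserved.
Moments of inertia: I_A = ½(12.4)(0.187)² = 0.2168 kg·m²; I_B = (10.9)(0.256)² = 0.7143 kg·m².
Taking A's sense as positive: L = (0.2168)(1470) = 318.7 kg·m²·rpm.
Combined I = 0.2168 + 0.7143 = 0.9312 kg·m².
ω_f = L / I = 318.7 / 0.9312 = 342.3 rpm.

|ω_f| ≈ 342 rpm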